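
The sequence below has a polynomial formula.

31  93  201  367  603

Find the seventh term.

First differences: 62 , 108 , 166 , 236
Second differences: 46 , 58 , 70
Third differences: 12 , 12
The third differences are constant (12).
70 + 12 = 82;  236 + 82 = 318;  603 + 318 = 921
82 + 12 = 94;  318 + 94 = 412;  921 + 412 = 1333

1333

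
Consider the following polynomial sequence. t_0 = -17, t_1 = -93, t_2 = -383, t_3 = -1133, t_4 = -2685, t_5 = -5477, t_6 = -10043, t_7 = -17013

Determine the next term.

-27113

-76, -290, -750, -1552, -2792, -4566, -6970
-214, -460, -802, -1240, -1774, -2404
-246, -342, -438, -534, -630
-96, -96, -96, -96
Constant fourth difference = -96, so extend:
-630 − 96 = -726;  -2404 − 726 = -3130;  -6970 − 3130 = -10100;  -17013 − 10100 = -27113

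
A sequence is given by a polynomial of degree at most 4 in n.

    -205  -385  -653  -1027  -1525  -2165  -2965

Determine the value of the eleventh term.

Δ: -180, -268, -374, -498, -640, -800
Δ²: -88, -106, -124, -142, -160
Δ³: -18, -18, -18, -18
The third differences are constant (-18).
-160 − 18 = -178;  -800 − 178 = -978;  -2965 − 978 = -3943
-178 − 18 = -196;  -978 − 196 = -1174;  -3943 − 1174 = -5117
-196 − 18 = -214;  -1174 − 214 = -1388;  -5117 − 1388 = -6505
-214 − 18 = -232;  -1388 − 232 = -1620;  -6505 − 1620 = -8125

-8125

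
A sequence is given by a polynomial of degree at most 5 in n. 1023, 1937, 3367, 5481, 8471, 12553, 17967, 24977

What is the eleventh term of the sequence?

58583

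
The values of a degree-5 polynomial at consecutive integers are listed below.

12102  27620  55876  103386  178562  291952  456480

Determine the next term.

D1: 15518 , 28256 , 47510 , 75176 , 113390 , 164528
D2: 12738 , 19254 , 27666 , 38214 , 51138
D3: 6516 , 8412 , 10548 , 12924
D4: 1896 , 2136 , 2376
D5: 240 , 240
Fifth differences constant at 240.
2376 + 240 = 2616;  12924 + 2616 = 15540;  51138 + 15540 = 66678;  164528 + 66678 = 231206;  456480 + 231206 = 687686

687686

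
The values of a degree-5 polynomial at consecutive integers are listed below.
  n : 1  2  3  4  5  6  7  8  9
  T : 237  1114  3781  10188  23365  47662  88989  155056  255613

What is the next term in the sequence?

402690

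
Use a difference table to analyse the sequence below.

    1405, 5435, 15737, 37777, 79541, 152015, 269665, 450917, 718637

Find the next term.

Δ: 4030  10302  22040  41764  72474  117650  181252  267720
Δ²: 6272  11738  19724  30710  45176  63602  86468
Δ³: 5466  7986  10986  14466  18426  22866
Δ⁴: 2520  3000  3480  3960  4440
Δ⁵: 480  480  480  480
Fifth differences constant at 480.
4440 + 480 = 4920;  22866 + 4920 = 27786;  86468 + 27786 = 114254;  267720 + 114254 = 381974;  718637 + 381974 = 1100611

1100611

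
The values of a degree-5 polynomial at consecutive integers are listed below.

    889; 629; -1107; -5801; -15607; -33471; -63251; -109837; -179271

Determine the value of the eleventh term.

-260  -1736  -4694  -9806  -17864  -29780  -46586  -69434
-1476  -2958  -5112  -8058  -11916  -16806  -22848
-1482  -2154  -2946  -3858  -4890  -6042
-672  -792  -912  -1032  -1152
-120  -120  -120  -120
Constant fifth difference = -120, so extend:
-1152 − 120 = -1272;  -6042 − 1272 = -7314;  -22848 − 7314 = -30162;  -69434 − 30162 = -99596;  -179271 − 99596 = -278867
-1272 − 120 = -1392;  -7314 − 1392 = -8706;  -30162 − 8706 = -38868;  -99596 − 38868 = -138464;  -278867 − 138464 = -417331

-417331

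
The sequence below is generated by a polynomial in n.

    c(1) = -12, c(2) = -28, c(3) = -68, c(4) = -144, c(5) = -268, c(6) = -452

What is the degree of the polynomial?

-16, -40, -76, -124, -184
-24, -36, -48, -60
-12, -12, -12
The third differences are constant, so the polynomial has degree 3.

3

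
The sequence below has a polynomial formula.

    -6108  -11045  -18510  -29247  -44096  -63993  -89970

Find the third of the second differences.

-4112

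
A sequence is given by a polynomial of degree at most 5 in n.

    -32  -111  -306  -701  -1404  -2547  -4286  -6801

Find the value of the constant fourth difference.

Δ: -79, -195, -395, -703, -1143, -1739, -2515
Δ²: -116, -200, -308, -440, -596, -776
Δ³: -84, -108, -132, -156, -180
Δ⁴: -24, -24, -24, -24

-24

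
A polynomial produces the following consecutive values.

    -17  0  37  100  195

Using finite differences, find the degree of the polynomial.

3

17, 37, 63, 95
20, 26, 32
6, 6
The third differences are constant, so the polynomial has degree 3.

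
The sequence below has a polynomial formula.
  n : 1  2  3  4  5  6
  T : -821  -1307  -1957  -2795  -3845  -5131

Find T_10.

-486 , -650 , -838 , -1050 , -1286
-164 , -188 , -212 , -236
-24 , -24 , -24
Third differences constant at -24.
-236 − 24 = -260;  -1286 − 260 = -1546;  -5131 − 1546 = -6677
-260 − 24 = -284;  -1546 − 284 = -1830;  -6677 − 1830 = -8507
-284 − 24 = -308;  -1830 − 308 = -2138;  -8507 − 2138 = -10645
-308 − 24 = -332;  -2138 − 332 = -2470;  -10645 − 2470 = -13115

-13115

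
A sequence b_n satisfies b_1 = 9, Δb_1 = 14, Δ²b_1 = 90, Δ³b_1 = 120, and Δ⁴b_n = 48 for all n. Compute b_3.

Build the table forward from the leading diagonal:
D4: 48  48  48
D3: 120  168  216
D2: 90  210  378
D1: 14  104  314
b: 9  23  127

127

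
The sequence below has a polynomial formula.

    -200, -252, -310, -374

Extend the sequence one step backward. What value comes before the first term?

-154

-52  -58  -64
-6  -6
The second differences are constant at -6.
Work back: -52 + 6 = -46;  -200 + 46 = -154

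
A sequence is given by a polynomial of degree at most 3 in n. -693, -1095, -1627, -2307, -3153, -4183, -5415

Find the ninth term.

-8557

D1: -402  -532  -680  -846  -1030  -1232
D2: -130  -148  -166  -184  -202
D3: -18  -18  -18  -18
Constant third difference = -18, so extend:
-202 − 18 = -220;  -1232 − 220 = -1452;  -5415 − 1452 = -6867
-220 − 18 = -238;  -1452 − 238 = -1690;  -6867 − 1690 = -8557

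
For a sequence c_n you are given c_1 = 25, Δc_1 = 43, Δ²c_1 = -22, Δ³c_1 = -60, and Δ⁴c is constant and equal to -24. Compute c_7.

Build the table forward from the leading diagonal:
Δ⁴: -24  -24  -24  -24  -24  -24  -24
Δ³: -60  -84  -108  -132  -156  -180  -204
Δ²: -22  -82  -166  -274  -406  -562  -742
Δ: 43  21  -61  -227  -501  -907  -1469
c: 25  68  89  28  -199  -700  -1607

-1607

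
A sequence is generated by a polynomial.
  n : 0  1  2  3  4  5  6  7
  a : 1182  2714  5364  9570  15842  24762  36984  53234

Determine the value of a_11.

First differences: 1532 , 2650 , 4206 , 6272 , 8920 , 12222 , 16250
Second differences: 1118 , 1556 , 2066 , 2648 , 3302 , 4028
Third differences: 438 , 510 , 582 , 654 , 726
Fourth differences: 72 , 72 , 72 , 72
Constant fourth difference = 72, so extend:
726 + 72 = 798;  4028 + 798 = 4826;  16250 + 4826 = 21076;  53234 + 21076 = 74310
798 + 72 = 870;  4826 + 870 = 5696;  21076 + 5696 = 26772;  74310 + 26772 = 101082
870 + 72 = 942;  5696 + 942 = 6638;  26772 + 6638 = 33410;  101082 + 33410 = 134492
942 + 72 = 1014;  6638 + 1014 = 7652;  33410 + 7652 = 41062;  134492 + 41062 = 175554

175554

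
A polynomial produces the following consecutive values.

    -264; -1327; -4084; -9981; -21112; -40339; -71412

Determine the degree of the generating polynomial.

5

D1: -1063, -2757, -5897, -11131, -19227, -31073
D2: -1694, -3140, -5234, -8096, -11846
D3: -1446, -2094, -2862, -3750
D4: -648, -768, -888
D5: -120, -120
The fifth differences are constant, so the polynomial has degree 5.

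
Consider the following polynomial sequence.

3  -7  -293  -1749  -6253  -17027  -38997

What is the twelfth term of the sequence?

-10 , -286 , -1456 , -4504 , -10774 , -21970
-276 , -1170 , -3048 , -6270 , -11196
-894 , -1878 , -3222 , -4926
-984 , -1344 , -1704
-360 , -360
Constant fifth difference = -360, so extend:
-1704 − 360 = -2064;  -4926 − 2064 = -6990;  -11196 − 6990 = -18186;  -21970 − 18186 = -40156;  -38997 − 40156 = -79153
-2064 − 360 = -2424;  -6990 − 2424 = -9414;  -18186 − 9414 = -27600;  -40156 − 27600 = -67756;  -79153 − 67756 = -146909
-2424 − 360 = -2784;  -9414 − 2784 = -12198;  -27600 − 12198 = -39798;  -67756 − 39798 = -107554;  -146909 − 107554 = -254463
-2784 − 360 = -3144;  -12198 − 3144 = -15342;  -39798 − 15342 = -55140;  -107554 − 55140 = -162694;  -254463 − 162694 = -417157
-3144 − 360 = -3504;  -15342 − 3504 = -18846;  -55140 − 18846 = -73986;  -162694 − 73986 = -236680;  -417157 − 236680 = -653837

-653837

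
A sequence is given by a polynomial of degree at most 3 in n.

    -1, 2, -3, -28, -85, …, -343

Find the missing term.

-186

Using the first 5 terms:
Δ: 3  -5  -25  -57
Δ²: -8  -20  -32
Δ³: -12  -12
Constant third difference = -12.
Extend forward: -32 − 12 = -44;  -57 − 44 = -101;  -85 − 101 = -186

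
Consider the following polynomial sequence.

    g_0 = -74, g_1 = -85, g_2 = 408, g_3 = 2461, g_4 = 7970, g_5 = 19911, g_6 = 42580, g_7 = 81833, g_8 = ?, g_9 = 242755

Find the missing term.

Using the first 8 terms:
Δ: -11  493  2053  5509  11941  22669  39253
Δ²: 504  1560  3456  6432  10728  16584
Δ³: 1056  1896  2976  4296  5856
Δ⁴: 840  1080  1320  1560
Δ⁵: 240  240  240
Constant fifth difference = 240.
Extend forward: 1560 + 240 = 1800;  5856 + 1800 = 7656;  16584 + 7656 = 24240;  39253 + 24240 = 63493;  81833 + 63493 = 145326

145326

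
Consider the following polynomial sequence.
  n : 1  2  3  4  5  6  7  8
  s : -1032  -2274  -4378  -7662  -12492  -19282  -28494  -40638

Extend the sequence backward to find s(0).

D1: -1242, -2104, -3284, -4830, -6790, -9212, -12144
D2: -862, -1180, -1546, -1960, -2422, -2932
D3: -318, -366, -414, -462, -510
D4: -48, -48, -48, -48
The fourth differences are constant at -48.
Work back: -318 + 48 = -270;  -862 + 270 = -592;  -1242 + 592 = -650;  -1032 + 650 = -382

-382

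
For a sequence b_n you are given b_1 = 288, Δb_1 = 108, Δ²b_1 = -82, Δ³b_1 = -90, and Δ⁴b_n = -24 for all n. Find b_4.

276

Build the table forward from the leading diagonal:
Fourth differences: -24, -24, -24, -24
Third differences: -90, -114, -138, -162
Second differences: -82, -172, -286, -424
First differences: 108, 26, -146, -432
b: 288, 396, 422, 276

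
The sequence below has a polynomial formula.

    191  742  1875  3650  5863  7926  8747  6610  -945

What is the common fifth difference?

-120

D1: 551, 1133, 1775, 2213, 2063, 821, -2137, -7555
D2: 582, 642, 438, -150, -1242, -2958, -5418
D3: 60, -204, -588, -1092, -1716, -2460
D4: -264, -384, -504, -624, -744
D5: -120, -120, -120, -120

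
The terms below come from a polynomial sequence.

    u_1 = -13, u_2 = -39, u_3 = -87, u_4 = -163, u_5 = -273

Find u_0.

-3

-26, -48, -76, -110
-22, -28, -34
-6, -6
The third differences are constant at -6.
Work back: -22 + 6 = -16;  -26 + 16 = -10;  -13 + 10 = -3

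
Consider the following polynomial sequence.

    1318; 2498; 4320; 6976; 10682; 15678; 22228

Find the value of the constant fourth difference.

D1: 1180, 1822, 2656, 3706, 4996, 6550
D2: 642, 834, 1050, 1290, 1554
D3: 192, 216, 240, 264
D4: 24, 24, 24

24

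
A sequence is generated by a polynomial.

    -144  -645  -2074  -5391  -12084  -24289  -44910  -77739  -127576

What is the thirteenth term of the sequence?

-635004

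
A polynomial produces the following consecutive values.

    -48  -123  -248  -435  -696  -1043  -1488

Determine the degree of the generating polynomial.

D1: -75, -125, -187, -261, -347, -445
D2: -50, -62, -74, -86, -98
D3: -12, -12, -12, -12
The third differences are constant, so the polynomial has degree 3.

3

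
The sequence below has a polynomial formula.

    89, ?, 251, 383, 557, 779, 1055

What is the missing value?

Using the last 5 terms:
Δ: 132  174  222  276
Δ²: 42  48  54
Δ³: 6  6
Constant third difference = 6.
Extend backward: 42 − 6 = 36;  132 − 36 = 96;  251 − 96 = 155

155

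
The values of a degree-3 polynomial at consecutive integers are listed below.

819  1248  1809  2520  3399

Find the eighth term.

7224

D1: 429 , 561 , 711 , 879
D2: 132 , 150 , 168
D3: 18 , 18
Constant third difference = 18, so extend:
168 + 18 = 186;  879 + 186 = 1065;  3399 + 1065 = 4464
186 + 18 = 204;  1065 + 204 = 1269;  4464 + 1269 = 5733
204 + 18 = 222;  1269 + 222 = 1491;  5733 + 1491 = 7224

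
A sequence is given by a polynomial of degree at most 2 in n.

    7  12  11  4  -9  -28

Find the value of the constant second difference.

-6

D1: 5, -1, -7, -13, -19
D2: -6, -6, -6, -6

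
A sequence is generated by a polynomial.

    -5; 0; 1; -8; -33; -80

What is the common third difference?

-6

Δ: 5, 1, -9, -25, -47
Δ²: -4, -10, -16, -22
Δ³: -6, -6, -6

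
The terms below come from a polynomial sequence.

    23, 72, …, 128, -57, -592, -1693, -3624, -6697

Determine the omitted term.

Using the last 6 terms:
-185, -535, -1101, -1931, -3073
-350, -566, -830, -1142
-216, -264, -312
-48, -48
Constant fourth difference = -48.
Extend backward: -216 + 48 = -168;  -350 + 168 = -182;  -185 + 182 = -3;  128 + 3 = 131

131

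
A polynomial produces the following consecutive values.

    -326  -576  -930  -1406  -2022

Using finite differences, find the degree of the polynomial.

First differences: -250, -354, -476, -616
Second differences: -104, -122, -140
Third differences: -18, -18
The third differences are constant, so the polynomial has degree 3.

3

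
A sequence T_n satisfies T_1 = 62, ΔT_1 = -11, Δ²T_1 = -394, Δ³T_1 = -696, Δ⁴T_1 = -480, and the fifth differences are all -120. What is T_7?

-27754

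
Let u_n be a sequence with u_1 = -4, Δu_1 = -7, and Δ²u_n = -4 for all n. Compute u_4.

-37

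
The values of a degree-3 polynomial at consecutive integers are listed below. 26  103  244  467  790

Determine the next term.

1231

First differences: 77 , 141 , 223 , 323
Second differences: 64 , 82 , 100
Third differences: 18 , 18
Constant third difference = 18, so extend:
100 + 18 = 118;  323 + 118 = 441;  790 + 441 = 1231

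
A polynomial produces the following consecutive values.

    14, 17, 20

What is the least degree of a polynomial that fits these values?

1

D1: 3, 3
The first differences are constant, so the polynomial has degree 1.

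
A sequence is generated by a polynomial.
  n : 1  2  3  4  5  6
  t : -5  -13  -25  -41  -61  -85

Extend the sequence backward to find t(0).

-1

First differences: -8, -12, -16, -20, -24
Second differences: -4, -4, -4, -4
The second differences are constant at -4.
Work back: -8 + 4 = -4;  -5 + 4 = -1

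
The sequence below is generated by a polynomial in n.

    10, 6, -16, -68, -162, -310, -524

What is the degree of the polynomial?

3

-4, -22, -52, -94, -148, -214
-18, -30, -42, -54, -66
-12, -12, -12, -12
The third differences are constant, so the polynomial has degree 3.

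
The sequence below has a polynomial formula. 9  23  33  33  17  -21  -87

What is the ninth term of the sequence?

First differences: 14, 10, 0, -16, -38, -66
Second differences: -4, -10, -16, -22, -28
Third differences: -6, -6, -6, -6
The third differences are constant (-6).
-28 − 6 = -34;  -66 − 34 = -100;  -87 − 100 = -187
-34 − 6 = -40;  -100 − 40 = -140;  -187 − 140 = -327

-327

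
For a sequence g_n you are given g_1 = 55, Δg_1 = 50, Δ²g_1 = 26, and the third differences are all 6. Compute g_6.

625

Build the table forward from the leading diagonal:
D3: 6  6  6  6  6  6
D2: 26  32  38  44  50  56
D1: 50  76  108  146  190  240
g: 55  105  181  289  435  625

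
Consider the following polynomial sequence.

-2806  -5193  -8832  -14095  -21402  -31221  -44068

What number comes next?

-60507

D1: -2387 , -3639 , -5263 , -7307 , -9819 , -12847
D2: -1252 , -1624 , -2044 , -2512 , -3028
D3: -372 , -420 , -468 , -516
D4: -48 , -48 , -48
Fourth differences constant at -48.
-516 − 48 = -564;  -3028 − 564 = -3592;  -12847 − 3592 = -16439;  -44068 − 16439 = -60507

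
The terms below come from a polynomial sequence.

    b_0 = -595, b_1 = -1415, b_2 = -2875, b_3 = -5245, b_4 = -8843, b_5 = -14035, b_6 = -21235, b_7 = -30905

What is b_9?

-59743

First differences: -820 , -1460 , -2370 , -3598 , -5192 , -7200 , -9670
Second differences: -640 , -910 , -1228 , -1594 , -2008 , -2470
Third differences: -270 , -318 , -366 , -414 , -462
Fourth differences: -48 , -48 , -48 , -48
Constant fourth difference = -48, so extend:
-462 − 48 = -510;  -2470 − 510 = -2980;  -9670 − 2980 = -12650;  -30905 − 12650 = -43555
-510 − 48 = -558;  -2980 − 558 = -3538;  -12650 − 3538 = -16188;  -43555 − 16188 = -59743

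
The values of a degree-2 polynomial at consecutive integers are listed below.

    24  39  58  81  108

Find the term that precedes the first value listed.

First differences: 15, 19, 23, 27
Second differences: 4, 4, 4
The second differences are constant at 4.
Work back: 15 − 4 = 11;  24 − 11 = 13

13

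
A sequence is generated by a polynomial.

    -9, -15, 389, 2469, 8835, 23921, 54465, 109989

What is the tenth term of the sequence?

First differences: -6  404  2080  6366  15086  30544  55524
Second differences: 410  1676  4286  8720  15458  24980
Third differences: 1266  2610  4434  6738  9522
Fourth differences: 1344  1824  2304  2784
Fifth differences: 480  480  480
Fifth differences constant at 480.
2784 + 480 = 3264;  9522 + 3264 = 12786;  24980 + 12786 = 37766;  55524 + 37766 = 93290;  109989 + 93290 = 203279
3264 + 480 = 3744;  12786 + 3744 = 16530;  37766 + 16530 = 54296;  93290 + 54296 = 147586;  203279 + 147586 = 350865

350865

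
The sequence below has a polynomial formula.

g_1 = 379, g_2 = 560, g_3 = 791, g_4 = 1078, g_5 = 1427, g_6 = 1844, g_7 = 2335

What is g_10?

4312

D1: 181, 231, 287, 349, 417, 491
D2: 50, 56, 62, 68, 74
D3: 6, 6, 6, 6
Constant third difference = 6, so extend:
74 + 6 = 80;  491 + 80 = 571;  2335 + 571 = 2906
80 + 6 = 86;  571 + 86 = 657;  2906 + 657 = 3563
86 + 6 = 92;  657 + 92 = 749;  3563 + 749 = 4312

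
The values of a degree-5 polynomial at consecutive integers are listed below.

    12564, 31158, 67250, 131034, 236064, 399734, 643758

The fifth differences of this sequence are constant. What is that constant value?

480

First differences: 18594, 36092, 63784, 105030, 163670, 244024
Second differences: 17498, 27692, 41246, 58640, 80354
Third differences: 10194, 13554, 17394, 21714
Fourth differences: 3360, 3840, 4320
Fifth differences: 480, 480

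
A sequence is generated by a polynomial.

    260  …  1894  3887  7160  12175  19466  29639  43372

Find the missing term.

791

Using the last 7 terms:
D1: 1993, 3273, 5015, 7291, 10173, 13733
D2: 1280, 1742, 2276, 2882, 3560
D3: 462, 534, 606, 678
D4: 72, 72, 72
Constant fourth difference = 72.
Extend backward: 462 − 72 = 390;  1280 − 390 = 890;  1993 − 890 = 1103;  1894 − 1103 = 791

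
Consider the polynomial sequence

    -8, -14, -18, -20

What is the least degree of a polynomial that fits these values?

2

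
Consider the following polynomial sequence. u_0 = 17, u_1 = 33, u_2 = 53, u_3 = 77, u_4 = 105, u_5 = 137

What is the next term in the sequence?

Δ: 16, 20, 24, 28, 32
Δ²: 4, 4, 4, 4
The second differences are constant (4).
32 + 4 = 36;  137 + 36 = 173

173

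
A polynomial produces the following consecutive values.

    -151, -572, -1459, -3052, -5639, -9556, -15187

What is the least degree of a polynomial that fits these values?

4

-421, -887, -1593, -2587, -3917, -5631
-466, -706, -994, -1330, -1714
-240, -288, -336, -384
-48, -48, -48
The fourth differences are constant, so the polynomial has degree 4.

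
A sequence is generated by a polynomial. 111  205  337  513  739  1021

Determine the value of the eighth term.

D1: 94, 132, 176, 226, 282
D2: 38, 44, 50, 56
D3: 6, 6, 6
The third differences are constant (6).
56 + 6 = 62;  282 + 62 = 344;  1021 + 344 = 1365
62 + 6 = 68;  344 + 68 = 412;  1365 + 412 = 1777

1777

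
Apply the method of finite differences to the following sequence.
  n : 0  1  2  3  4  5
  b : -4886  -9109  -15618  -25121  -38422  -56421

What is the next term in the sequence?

-80114

D1: -4223, -6509, -9503, -13301, -17999
D2: -2286, -2994, -3798, -4698
D3: -708, -804, -900
D4: -96, -96
Fourth differences constant at -96.
-900 − 96 = -996;  -4698 − 996 = -5694;  -17999 − 5694 = -23693;  -56421 − 23693 = -80114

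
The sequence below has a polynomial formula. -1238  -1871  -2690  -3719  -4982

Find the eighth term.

-10415

First differences: -633 , -819 , -1029 , -1263
Second differences: -186 , -210 , -234
Third differences: -24 , -24
The third differences are constant (-24).
-234 − 24 = -258;  -1263 − 258 = -1521;  -4982 − 1521 = -6503
-258 − 24 = -282;  -1521 − 282 = -1803;  -6503 − 1803 = -8306
-282 − 24 = -306;  -1803 − 306 = -2109;  -8306 − 2109 = -10415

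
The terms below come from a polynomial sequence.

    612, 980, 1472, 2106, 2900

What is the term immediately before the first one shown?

350

368  492  634  794
124  142  160
18  18
The third differences are constant at 18.
Work back: 124 − 18 = 106;  368 − 106 = 262;  612 − 262 = 350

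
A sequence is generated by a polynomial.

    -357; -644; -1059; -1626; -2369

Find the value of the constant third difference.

-24

Δ: -287, -415, -567, -743
Δ²: -128, -152, -176
Δ³: -24, -24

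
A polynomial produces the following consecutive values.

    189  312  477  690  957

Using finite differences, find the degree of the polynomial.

3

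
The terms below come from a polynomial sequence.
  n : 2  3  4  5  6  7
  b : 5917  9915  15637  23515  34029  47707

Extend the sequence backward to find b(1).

Δ: 3998, 5722, 7878, 10514, 13678
Δ²: 1724, 2156, 2636, 3164
Δ³: 432, 480, 528
Δ⁴: 48, 48
The fourth differences are constant at 48.
Work back: 432 − 48 = 384;  1724 − 384 = 1340;  3998 − 1340 = 2658;  5917 − 2658 = 3259

3259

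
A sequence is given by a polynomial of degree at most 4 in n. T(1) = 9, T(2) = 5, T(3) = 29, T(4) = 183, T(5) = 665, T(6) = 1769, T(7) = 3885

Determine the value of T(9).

13193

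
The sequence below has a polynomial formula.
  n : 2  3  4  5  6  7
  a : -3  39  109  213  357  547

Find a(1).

-23

42, 70, 104, 144, 190
28, 34, 40, 46
6, 6, 6
The third differences are constant at 6.
Work back: 28 − 6 = 22;  42 − 22 = 20;  -3 − 20 = -23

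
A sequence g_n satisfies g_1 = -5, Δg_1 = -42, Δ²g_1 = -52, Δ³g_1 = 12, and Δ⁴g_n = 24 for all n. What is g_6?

Build the table forward from the leading diagonal:
Fourth differences: 24  24  24  24  24  24
Third differences: 12  36  60  84  108  132
Second differences: -52  -40  -4  56  140  248
First differences: -42  -94  -134  -138  -82  58
g: -5  -47  -141  -275  -413  -495

-495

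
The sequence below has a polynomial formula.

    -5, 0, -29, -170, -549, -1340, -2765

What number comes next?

-5094

First differences: 5  -29  -141  -379  -791  -1425
Second differences: -34  -112  -238  -412  -634
Third differences: -78  -126  -174  -222
Fourth differences: -48  -48  -48
Constant fourth difference = -48, so extend:
-222 − 48 = -270;  -634 − 270 = -904;  -1425 − 904 = -2329;  -2765 − 2329 = -5094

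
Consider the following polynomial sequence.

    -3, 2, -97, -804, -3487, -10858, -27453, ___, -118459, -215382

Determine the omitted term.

-60112

Using the first 7 terms:
First differences: 5  -99  -707  -2683  -7371  -16595
Second differences: -104  -608  -1976  -4688  -9224
Third differences: -504  -1368  -2712  -4536
Fourth differences: -864  -1344  -1824
Fifth differences: -480  -480
Constant fifth difference = -480.
Extend forward: -1824 − 480 = -2304;  -4536 − 2304 = -6840;  -9224 − 6840 = -16064;  -16595 − 16064 = -32659;  -27453 − 32659 = -60112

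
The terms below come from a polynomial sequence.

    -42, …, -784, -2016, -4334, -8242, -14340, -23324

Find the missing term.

-230

Using the last 6 terms:
-1232, -2318, -3908, -6098, -8984
-1086, -1590, -2190, -2886
-504, -600, -696
-96, -96
Constant fourth difference = -96.
Extend backward: -504 + 96 = -408;  -1086 + 408 = -678;  -1232 + 678 = -554;  -784 + 554 = -230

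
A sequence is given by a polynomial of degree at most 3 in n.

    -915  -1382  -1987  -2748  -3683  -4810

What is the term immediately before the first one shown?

-568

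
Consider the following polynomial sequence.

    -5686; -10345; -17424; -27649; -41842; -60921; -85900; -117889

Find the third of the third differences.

-918

First differences: -4659, -7079, -10225, -14193, -19079, -24979, -31989
Second differences: -2420, -3146, -3968, -4886, -5900, -7010
Third differences: -726, -822, -918, -1014, -1110
Fourth differences: -96, -96, -96, -96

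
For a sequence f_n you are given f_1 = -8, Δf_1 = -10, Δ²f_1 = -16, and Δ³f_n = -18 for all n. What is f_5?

Build the table forward from the leading diagonal:
Δ³: -18  -18  -18  -18  -18
Δ²: -16  -34  -52  -70  -88
Δ: -10  -26  -60  -112  -182
f: -8  -18  -44  -104  -216

-216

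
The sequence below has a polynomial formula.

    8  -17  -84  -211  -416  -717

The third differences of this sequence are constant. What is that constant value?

First differences: -25, -67, -127, -205, -301
Second differences: -42, -60, -78, -96
Third differences: -18, -18, -18

-18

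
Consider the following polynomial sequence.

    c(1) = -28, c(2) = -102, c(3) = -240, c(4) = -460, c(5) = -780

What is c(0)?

0

D1: -74  -138  -220  -320
D2: -64  -82  -100
D3: -18  -18
The third differences are constant at -18.
Work back: -64 + 18 = -46;  -74 + 46 = -28;  -28 + 28 = 0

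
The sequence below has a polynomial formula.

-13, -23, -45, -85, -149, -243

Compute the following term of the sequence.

-10 , -22 , -40 , -64 , -94
-12 , -18 , -24 , -30
-6 , -6 , -6
Third differences constant at -6.
-30 − 6 = -36;  -94 − 36 = -130;  -243 − 130 = -373

-373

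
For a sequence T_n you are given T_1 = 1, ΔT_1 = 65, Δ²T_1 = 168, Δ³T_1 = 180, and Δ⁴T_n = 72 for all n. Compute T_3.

Build the table forward from the leading diagonal:
D4: 72, 72, 72
D3: 180, 252, 324
D2: 168, 348, 600
D1: 65, 233, 581
T: 1, 66, 299

299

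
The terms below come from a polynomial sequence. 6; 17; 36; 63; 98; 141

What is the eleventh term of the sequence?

Δ: 11  19  27  35  43
Δ²: 8  8  8  8
Constant second difference = 8, so extend:
43 + 8 = 51;  141 + 51 = 192
51 + 8 = 59;  192 + 59 = 251
59 + 8 = 67;  251 + 67 = 318
67 + 8 = 75;  318 + 75 = 393
75 + 8 = 83;  393 + 83 = 476

476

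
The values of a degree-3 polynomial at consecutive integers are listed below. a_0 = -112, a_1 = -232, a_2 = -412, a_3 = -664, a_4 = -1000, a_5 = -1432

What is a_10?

-5452

D1: -120, -180, -252, -336, -432
D2: -60, -72, -84, -96
D3: -12, -12, -12
Third differences constant at -12.
-96 − 12 = -108;  -432 − 108 = -540;  -1432 − 540 = -1972
-108 − 12 = -120;  -540 − 120 = -660;  -1972 − 660 = -2632
-120 − 12 = -132;  -660 − 132 = -792;  -2632 − 792 = -3424
-132 − 12 = -144;  -792 − 144 = -936;  -3424 − 936 = -4360
-144 − 12 = -156;  -936 − 156 = -1092;  -4360 − 1092 = -5452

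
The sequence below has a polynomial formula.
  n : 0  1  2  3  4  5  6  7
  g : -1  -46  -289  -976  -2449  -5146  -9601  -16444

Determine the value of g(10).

Δ: -45, -243, -687, -1473, -2697, -4455, -6843
Δ²: -198, -444, -786, -1224, -1758, -2388
Δ³: -246, -342, -438, -534, -630
Δ⁴: -96, -96, -96, -96
Fourth differences constant at -96.
-630 − 96 = -726;  -2388 − 726 = -3114;  -6843 − 3114 = -9957;  -16444 − 9957 = -26401
-726 − 96 = -822;  -3114 − 822 = -3936;  -9957 − 3936 = -13893;  -26401 − 13893 = -40294
-822 − 96 = -918;  -3936 − 918 = -4854;  -13893 − 4854 = -18747;  -40294 − 18747 = -59041

-59041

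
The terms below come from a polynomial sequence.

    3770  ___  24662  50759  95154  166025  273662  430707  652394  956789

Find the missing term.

Using the last 8 terms:
Δ: 26097  44395  70871  107637  157045  221687  304395
Δ²: 18298  26476  36766  49408  64642  82708
Δ³: 8178  10290  12642  15234  18066
Δ⁴: 2112  2352  2592  2832
Δ⁵: 240  240  240
Constant fifth difference = 240.
Extend backward: 2112 − 240 = 1872;  8178 − 1872 = 6306;  18298 − 6306 = 11992;  26097 − 11992 = 14105;  24662 − 14105 = 10557

10557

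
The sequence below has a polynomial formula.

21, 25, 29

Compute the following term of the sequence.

First differences: 4, 4
The first differences are constant (4).
29 + 4 = 33

33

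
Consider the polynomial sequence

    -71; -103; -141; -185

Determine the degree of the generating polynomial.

D1: -32, -38, -44
D2: -6, -6
The second differences are constant, so the polynomial has degree 2.

2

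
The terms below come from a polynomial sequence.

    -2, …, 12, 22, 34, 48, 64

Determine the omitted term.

4

Using the last 5 terms:
D1: 10, 12, 14, 16
D2: 2, 2, 2
Constant second difference = 2.
Extend backward: 10 − 2 = 8;  12 − 8 = 4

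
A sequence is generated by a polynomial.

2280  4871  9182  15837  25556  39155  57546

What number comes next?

D1: 2591, 4311, 6655, 9719, 13599, 18391
D2: 1720, 2344, 3064, 3880, 4792
D3: 624, 720, 816, 912
D4: 96, 96, 96
Constant fourth difference = 96, so extend:
912 + 96 = 1008;  4792 + 1008 = 5800;  18391 + 5800 = 24191;  57546 + 24191 = 81737

81737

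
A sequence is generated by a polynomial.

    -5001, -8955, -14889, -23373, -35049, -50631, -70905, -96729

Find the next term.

-129033

Δ: -3954, -5934, -8484, -11676, -15582, -20274, -25824
Δ²: -1980, -2550, -3192, -3906, -4692, -5550
Δ³: -570, -642, -714, -786, -858
Δ⁴: -72, -72, -72, -72
The fourth differences are constant (-72).
-858 − 72 = -930;  -5550 − 930 = -6480;  -25824 − 6480 = -32304;  -96729 − 32304 = -129033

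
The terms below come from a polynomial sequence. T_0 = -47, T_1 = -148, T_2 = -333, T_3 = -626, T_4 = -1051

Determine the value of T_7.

-101, -185, -293, -425
-84, -108, -132
-24, -24
Third differences constant at -24.
-132 − 24 = -156;  -425 − 156 = -581;  -1051 − 581 = -1632
-156 − 24 = -180;  -581 − 180 = -761;  -1632 − 761 = -2393
-180 − 24 = -204;  -761 − 204 = -965;  -2393 − 965 = -3358

-3358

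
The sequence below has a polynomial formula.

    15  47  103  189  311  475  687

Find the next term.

First differences: 32, 56, 86, 122, 164, 212
Second differences: 24, 30, 36, 42, 48
Third differences: 6, 6, 6, 6
Constant third difference = 6, so extend:
48 + 6 = 54;  212 + 54 = 266;  687 + 266 = 953

953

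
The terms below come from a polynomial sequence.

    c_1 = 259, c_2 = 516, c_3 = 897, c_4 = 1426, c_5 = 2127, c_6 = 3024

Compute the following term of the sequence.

4141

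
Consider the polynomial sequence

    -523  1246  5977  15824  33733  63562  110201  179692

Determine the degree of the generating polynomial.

5

Δ: 1769, 4731, 9847, 17909, 29829, 46639, 69491
Δ²: 2962, 5116, 8062, 11920, 16810, 22852
Δ³: 2154, 2946, 3858, 4890, 6042
Δ⁴: 792, 912, 1032, 1152
Δ⁵: 120, 120, 120
The fifth differences are constant, so the polynomial has degree 5.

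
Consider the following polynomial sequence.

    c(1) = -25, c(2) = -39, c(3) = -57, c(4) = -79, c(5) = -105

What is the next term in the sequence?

Δ: -14 , -18 , -22 , -26
Δ²: -4 , -4 , -4
Second differences constant at -4.
-26 − 4 = -30;  -105 − 30 = -135

-135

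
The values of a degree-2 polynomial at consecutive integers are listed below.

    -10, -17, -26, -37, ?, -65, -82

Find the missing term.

-50

Using the first 4 terms:
-7, -9, -11
-2, -2
Constant second difference = -2.
Extend forward: -11 − 2 = -13;  -37 − 13 = -50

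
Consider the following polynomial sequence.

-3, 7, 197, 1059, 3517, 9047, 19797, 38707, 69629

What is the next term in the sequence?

D1: 10 , 190 , 862 , 2458 , 5530 , 10750 , 18910 , 30922
D2: 180 , 672 , 1596 , 3072 , 5220 , 8160 , 12012
D3: 492 , 924 , 1476 , 2148 , 2940 , 3852
D4: 432 , 552 , 672 , 792 , 912
D5: 120 , 120 , 120 , 120
The fifth differences are constant (120).
912 + 120 = 1032;  3852 + 1032 = 4884;  12012 + 4884 = 16896;  30922 + 16896 = 47818;  69629 + 47818 = 117447

117447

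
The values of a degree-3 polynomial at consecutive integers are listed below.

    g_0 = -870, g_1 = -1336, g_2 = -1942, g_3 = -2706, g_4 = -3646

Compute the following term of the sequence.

-4780

-466 , -606 , -764 , -940
-140 , -158 , -176
-18 , -18
Constant third difference = -18, so extend:
-176 − 18 = -194;  -940 − 194 = -1134;  -3646 − 1134 = -4780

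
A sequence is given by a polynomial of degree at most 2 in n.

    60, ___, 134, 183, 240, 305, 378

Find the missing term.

Using the last 5 terms:
D1: 49  57  65  73
D2: 8  8  8
Constant second difference = 8.
Extend backward: 49 − 8 = 41;  134 − 41 = 93

93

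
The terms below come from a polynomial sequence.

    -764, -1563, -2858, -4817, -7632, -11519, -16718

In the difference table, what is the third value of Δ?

D1: -799, -1295, -1959, -2815, -3887, -5199
D2: -496, -664, -856, -1072, -1312
D3: -168, -192, -216, -240
D4: -24, -24, -24

-1959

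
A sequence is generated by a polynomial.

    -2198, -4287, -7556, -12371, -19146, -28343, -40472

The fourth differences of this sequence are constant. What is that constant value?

-48

Δ: -2089, -3269, -4815, -6775, -9197, -12129
Δ²: -1180, -1546, -1960, -2422, -2932
Δ³: -366, -414, -462, -510
Δ⁴: -48, -48, -48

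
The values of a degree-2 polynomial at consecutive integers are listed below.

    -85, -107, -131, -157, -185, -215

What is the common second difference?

First differences: -22, -24, -26, -28, -30
Second differences: -2, -2, -2, -2

-2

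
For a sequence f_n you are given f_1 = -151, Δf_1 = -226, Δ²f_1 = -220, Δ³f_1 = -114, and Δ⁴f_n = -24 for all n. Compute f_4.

Build the table forward from the leading diagonal:
Δ⁴: -24  -24  -24  -24
Δ³: -114  -138  -162  -186
Δ²: -220  -334  -472  -634
Δ: -226  -446  -780  -1252
f: -151  -377  -823  -1603

-1603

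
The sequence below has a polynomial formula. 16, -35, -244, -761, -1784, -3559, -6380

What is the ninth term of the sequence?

D1: -51  -209  -517  -1023  -1775  -2821
D2: -158  -308  -506  -752  -1046
D3: -150  -198  -246  -294
D4: -48  -48  -48
Fourth differences constant at -48.
-294 − 48 = -342;  -1046 − 342 = -1388;  -2821 − 1388 = -4209;  -6380 − 4209 = -10589
-342 − 48 = -390;  -1388 − 390 = -1778;  -4209 − 1778 = -5987;  -10589 − 5987 = -16576

-16576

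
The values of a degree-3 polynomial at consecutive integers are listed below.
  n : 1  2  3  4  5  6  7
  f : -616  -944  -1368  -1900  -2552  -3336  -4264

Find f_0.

First differences: -328, -424, -532, -652, -784, -928
Second differences: -96, -108, -120, -132, -144
Third differences: -12, -12, -12, -12
The third differences are constant at -12.
Work back: -96 + 12 = -84;  -328 + 84 = -244;  -616 + 244 = -372

-372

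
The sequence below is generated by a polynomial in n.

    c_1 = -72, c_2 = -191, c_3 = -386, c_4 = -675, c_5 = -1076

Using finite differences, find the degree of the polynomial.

3

Δ: -119, -195, -289, -401
Δ²: -76, -94, -112
Δ³: -18, -18
The third differences are constant, so the polynomial has degree 3.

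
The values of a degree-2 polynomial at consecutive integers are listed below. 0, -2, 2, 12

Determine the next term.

28

D1: -2  4  10
D2: 6  6
Constant second difference = 6, so extend:
10 + 6 = 16;  12 + 16 = 28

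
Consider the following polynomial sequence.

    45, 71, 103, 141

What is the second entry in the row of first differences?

32

D1: 26, 32, 38
D2: 6, 6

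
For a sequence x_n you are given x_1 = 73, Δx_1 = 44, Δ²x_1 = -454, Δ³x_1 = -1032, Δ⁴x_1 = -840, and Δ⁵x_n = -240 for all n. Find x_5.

-7443

Build the table forward from the leading diagonal:
D5: -240, -240, -240, -240, -240
D4: -840, -1080, -1320, -1560, -1800
D3: -1032, -1872, -2952, -4272, -5832
D2: -454, -1486, -3358, -6310, -10582
D1: 44, -410, -1896, -5254, -11564
x: 73, 117, -293, -2189, -7443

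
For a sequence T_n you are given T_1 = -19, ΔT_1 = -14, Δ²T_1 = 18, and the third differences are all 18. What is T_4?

Build the table forward from the leading diagonal:
D3: 18, 18, 18, 18
D2: 18, 36, 54, 72
D1: -14, 4, 40, 94
T: -19, -33, -29, 11

11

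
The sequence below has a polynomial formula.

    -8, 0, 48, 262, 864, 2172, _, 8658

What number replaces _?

4600

Using the first 6 terms:
D1: 8  48  214  602  1308
D2: 40  166  388  706
D3: 126  222  318
D4: 96  96
Constant fourth difference = 96.
Extend forward: 318 + 96 = 414;  706 + 414 = 1120;  1308 + 1120 = 2428;  2172 + 2428 = 4600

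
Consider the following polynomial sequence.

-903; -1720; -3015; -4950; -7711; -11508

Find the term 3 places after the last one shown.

-31575

Δ: -817, -1295, -1935, -2761, -3797
Δ²: -478, -640, -826, -1036
Δ³: -162, -186, -210
Δ⁴: -24, -24
Constant fourth difference = -24, so extend:
-210 − 24 = -234;  -1036 − 234 = -1270;  -3797 − 1270 = -5067;  -11508 − 5067 = -16575
-234 − 24 = -258;  -1270 − 258 = -1528;  -5067 − 1528 = -6595;  -16575 − 6595 = -23170
-258 − 24 = -282;  -1528 − 282 = -1810;  -6595 − 1810 = -8405;  -23170 − 8405 = -31575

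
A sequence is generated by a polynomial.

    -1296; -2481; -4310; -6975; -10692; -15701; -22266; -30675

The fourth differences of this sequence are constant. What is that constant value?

D1: -1185, -1829, -2665, -3717, -5009, -6565, -8409
D2: -644, -836, -1052, -1292, -1556, -1844
D3: -192, -216, -240, -264, -288
D4: -24, -24, -24, -24

-24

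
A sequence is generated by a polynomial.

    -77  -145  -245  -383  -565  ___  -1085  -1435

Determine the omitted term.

-797

Using the first 5 terms:
-68  -100  -138  -182
-32  -38  -44
-6  -6
Constant third difference = -6.
Extend forward: -44 − 6 = -50;  -182 − 50 = -232;  -565 − 232 = -797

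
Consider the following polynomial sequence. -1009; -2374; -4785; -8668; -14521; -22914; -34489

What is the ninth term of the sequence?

-70113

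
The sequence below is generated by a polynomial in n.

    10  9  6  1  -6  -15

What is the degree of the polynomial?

D1: -1, -3, -5, -7, -9
D2: -2, -2, -2, -2
The second differences are constant, so the polynomial has degree 2.

2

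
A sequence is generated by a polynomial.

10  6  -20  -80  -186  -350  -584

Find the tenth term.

D1: -4, -26, -60, -106, -164, -234
D2: -22, -34, -46, -58, -70
D3: -12, -12, -12, -12
The third differences are constant (-12).
-70 − 12 = -82;  -234 − 82 = -316;  -584 − 316 = -900
-82 − 12 = -94;  -316 − 94 = -410;  -900 − 410 = -1310
-94 − 12 = -106;  -410 − 106 = -516;  -1310 − 516 = -1826

-1826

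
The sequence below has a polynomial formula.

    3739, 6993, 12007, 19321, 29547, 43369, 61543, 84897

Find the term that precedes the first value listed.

1777

First differences: 3254  5014  7314  10226  13822  18174  23354
Second differences: 1760  2300  2912  3596  4352  5180
Third differences: 540  612  684  756  828
Fourth differences: 72  72  72  72
The fourth differences are constant at 72.
Work back: 540 − 72 = 468;  1760 − 468 = 1292;  3254 − 1292 = 1962;  3739 − 1962 = 1777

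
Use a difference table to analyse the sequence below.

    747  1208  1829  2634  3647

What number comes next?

4892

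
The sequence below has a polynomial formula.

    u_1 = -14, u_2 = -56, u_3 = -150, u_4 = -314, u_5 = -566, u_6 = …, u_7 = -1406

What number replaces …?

-924

Using the first 5 terms:
Δ: -42  -94  -164  -252
Δ²: -52  -70  -88
Δ³: -18  -18
Constant third difference = -18.
Extend forward: -88 − 18 = -106;  -252 − 106 = -358;  -566 − 358 = -924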